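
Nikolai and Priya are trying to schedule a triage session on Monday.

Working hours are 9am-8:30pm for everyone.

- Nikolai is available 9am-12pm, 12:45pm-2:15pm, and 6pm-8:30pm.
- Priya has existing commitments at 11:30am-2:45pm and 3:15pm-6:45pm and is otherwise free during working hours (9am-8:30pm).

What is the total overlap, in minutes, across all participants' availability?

Priya free within 09:00–20:30: 09:00–11:30, 14:45–15:15, 18:45–20:30.
Nikolai ∩ Priya: 09:00–11:30, 18:45–20:30.
Total common minutes: 150 + 105 = 255.

255 minutes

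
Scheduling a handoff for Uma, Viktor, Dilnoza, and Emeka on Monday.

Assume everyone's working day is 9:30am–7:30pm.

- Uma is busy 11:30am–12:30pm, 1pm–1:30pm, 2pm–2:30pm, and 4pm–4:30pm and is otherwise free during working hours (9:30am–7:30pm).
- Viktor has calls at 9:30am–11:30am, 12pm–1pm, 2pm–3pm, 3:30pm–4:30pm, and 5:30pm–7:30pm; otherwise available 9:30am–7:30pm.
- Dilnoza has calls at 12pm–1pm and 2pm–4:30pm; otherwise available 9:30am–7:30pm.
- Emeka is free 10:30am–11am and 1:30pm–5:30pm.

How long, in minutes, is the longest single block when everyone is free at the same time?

Uma free within 09:30–19:30: 09:30–11:30, 12:30–13:00, 13:30–14:00, 14:30–16:00, 16:30–19:30.
Viktor free within 09:30–19:30: 11:30–12:00, 13:00–14:00, 15:00–15:30, 16:30–17:30.
Dilnoza free within 09:30–19:30: 09:30–12:00, 13:00–14:00, 16:30–19:30.
Uma ∩ Viktor: 13:30–14:00, 15:00–15:30, 16:30–17:30.
Uma ∩ Viktor ∩ Dilnoza: 13:30–14:00, 16:30–17:30.
Uma ∩ Viktor ∩ Dilnoza ∩ Emeka: 13:30–14:00, 16:30–17:30.
Common window lengths: 30, 60 min; longest is 60.

60 minutes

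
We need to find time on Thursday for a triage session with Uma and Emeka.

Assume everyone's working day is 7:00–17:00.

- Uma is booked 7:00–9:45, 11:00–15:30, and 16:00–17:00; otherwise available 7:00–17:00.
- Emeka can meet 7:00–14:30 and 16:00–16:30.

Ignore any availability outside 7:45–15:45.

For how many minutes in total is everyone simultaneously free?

Uma free within 07:00–17:00: 09:45–11:00, 15:30–16:00.
Uma ∩ Emeka: 09:45–11:00.
Restricted to 07:45–15:45: 09:45–11:00.
Total common minutes: 75.

75 minutes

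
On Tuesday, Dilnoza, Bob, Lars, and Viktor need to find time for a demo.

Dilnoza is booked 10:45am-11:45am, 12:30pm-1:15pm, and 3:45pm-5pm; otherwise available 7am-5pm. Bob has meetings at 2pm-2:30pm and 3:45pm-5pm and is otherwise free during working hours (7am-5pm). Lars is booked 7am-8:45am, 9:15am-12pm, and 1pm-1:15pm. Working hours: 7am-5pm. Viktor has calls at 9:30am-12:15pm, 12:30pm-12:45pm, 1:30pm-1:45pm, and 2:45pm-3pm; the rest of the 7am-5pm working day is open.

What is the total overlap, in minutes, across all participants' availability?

135 minutes

Dilnoza free within 07:00–17:00: 07:00–10:45, 11:45–12:30, 13:15–15:45.
Bob free within 07:00–17:00: 07:00–14:00, 14:30–15:45.
Lars free within 07:00–17:00: 08:45–09:15, 12:00–13:00, 13:15–17:00.
Viktor free within 07:00–17:00: 07:00–09:30, 12:15–12:30, 12:45–13:30, 13:45–14:45, 15:00–17:00.
Dilnoza ∩ Bob: 07:00–10:45, 11:45–12:30, 13:15–14:00, 14:30–15:45.
Dilnoza ∩ Bob ∩ Lars: 08:45–09:15, 12:00–12:30, 13:15–14:00, 14:30–15:45.
Dilnoza ∩ Bob ∩ Lars ∩ Viktor: 08:45–09:15, 12:15–12:30, 13:15–13:30, 13:45–14:00, 14:30–14:45, 15:00–15:45.
Total common minutes: 30 + 15 + 15 + 15 + 15 + 45 = 135.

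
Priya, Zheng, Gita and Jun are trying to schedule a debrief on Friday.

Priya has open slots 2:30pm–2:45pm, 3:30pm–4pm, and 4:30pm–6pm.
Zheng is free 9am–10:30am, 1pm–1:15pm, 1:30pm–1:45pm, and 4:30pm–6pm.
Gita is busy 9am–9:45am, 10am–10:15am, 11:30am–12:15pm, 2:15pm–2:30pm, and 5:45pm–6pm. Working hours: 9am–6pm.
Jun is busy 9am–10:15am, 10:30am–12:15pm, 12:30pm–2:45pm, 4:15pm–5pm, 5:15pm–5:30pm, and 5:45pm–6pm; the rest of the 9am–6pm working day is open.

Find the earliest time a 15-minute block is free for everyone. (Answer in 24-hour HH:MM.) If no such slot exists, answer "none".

17:00

Gita free within 09:00–18:00: 09:45–10:00, 10:15–11:30, 12:15–14:15, 14:30–17:45.
Jun free within 09:00–18:00: 10:15–10:30, 12:15–12:30, 14:45–16:15, 17:00–17:15, 17:30–17:45.
Priya ∩ Zheng: 16:30–18:00.
Priya ∩ Zheng ∩ Gita: 16:30–17:45.
Priya ∩ Zheng ∩ Gita ∩ Jun: 17:00–17:15, 17:30–17:45.
Windows ≥ 15 min: 17:00–17:15, 17:30–17:45.
Earliest such window starts at 17:00.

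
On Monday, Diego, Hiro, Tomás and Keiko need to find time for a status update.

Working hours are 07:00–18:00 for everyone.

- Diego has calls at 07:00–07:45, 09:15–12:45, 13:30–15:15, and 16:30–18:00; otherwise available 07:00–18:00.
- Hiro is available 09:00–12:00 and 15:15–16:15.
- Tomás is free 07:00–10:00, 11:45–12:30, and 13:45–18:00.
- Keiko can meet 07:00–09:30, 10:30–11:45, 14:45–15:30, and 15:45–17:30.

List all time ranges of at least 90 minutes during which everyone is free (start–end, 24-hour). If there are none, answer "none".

none

Diego free within 07:00–18:00: 07:45–09:15, 12:45–13:30, 15:15–16:30.
Diego ∩ Hiro: 09:00–09:15, 15:15–16:15.
Diego ∩ Hiro ∩ Tomás: 09:00–09:15, 15:15–16:15.
Diego ∩ Hiro ∩ Tomás ∩ Keiko: 09:00–09:15, 15:15–15:30, 15:45–16:15.
Windows ≥ 90 min: (none).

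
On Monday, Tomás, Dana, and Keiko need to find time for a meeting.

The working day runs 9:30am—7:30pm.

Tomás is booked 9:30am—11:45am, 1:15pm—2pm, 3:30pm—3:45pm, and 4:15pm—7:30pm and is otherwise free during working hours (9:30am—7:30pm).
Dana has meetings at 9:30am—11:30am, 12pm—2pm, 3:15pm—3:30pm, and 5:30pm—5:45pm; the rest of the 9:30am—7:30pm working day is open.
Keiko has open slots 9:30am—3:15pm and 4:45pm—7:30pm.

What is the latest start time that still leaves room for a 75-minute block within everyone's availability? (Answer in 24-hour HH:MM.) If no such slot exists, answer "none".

Tomás free within 09:30–19:30: 11:45–13:15, 14:00–15:30, 15:45–16:15.
Dana free within 09:30–19:30: 11:30–12:00, 14:00–15:15, 15:30–17:30, 17:45–19:30.
Tomás ∩ Dana: 11:45–12:00, 14:00–15:15, 15:45–16:15.
Tomás ∩ Dana ∩ Keiko: 11:45–12:00, 14:00–15:15.
Windows ≥ 75 min: 14:00–15:15.
Latest start in the last window 14:00–15:15 is 15:15 − 75 min = 14:00.

14:00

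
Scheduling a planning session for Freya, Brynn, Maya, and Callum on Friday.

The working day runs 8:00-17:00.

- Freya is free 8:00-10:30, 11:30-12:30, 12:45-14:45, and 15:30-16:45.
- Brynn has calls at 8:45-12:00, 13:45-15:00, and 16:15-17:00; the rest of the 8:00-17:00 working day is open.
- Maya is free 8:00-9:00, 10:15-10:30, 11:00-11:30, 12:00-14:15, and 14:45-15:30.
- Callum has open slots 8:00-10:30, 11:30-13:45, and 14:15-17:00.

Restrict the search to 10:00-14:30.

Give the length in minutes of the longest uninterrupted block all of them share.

60 minutes

Brynn free within 08:00–17:00: 08:00–08:45, 12:00–13:45, 15:00–16:15.
Freya ∩ Brynn: 08:00–08:45, 12:00–12:30, 12:45–13:45, 15:30–16:15.
Freya ∩ Brynn ∩ Maya: 08:00–08:45, 12:00–12:30, 12:45–13:45.
Freya ∩ Brynn ∩ Maya ∩ Callum: 08:00–08:45, 12:00–12:30, 12:45–13:45.
Restricted to 10:00–14:30: 12:00–12:30, 12:45–13:45.
Common window lengths: 30, 60 min; longest is 60.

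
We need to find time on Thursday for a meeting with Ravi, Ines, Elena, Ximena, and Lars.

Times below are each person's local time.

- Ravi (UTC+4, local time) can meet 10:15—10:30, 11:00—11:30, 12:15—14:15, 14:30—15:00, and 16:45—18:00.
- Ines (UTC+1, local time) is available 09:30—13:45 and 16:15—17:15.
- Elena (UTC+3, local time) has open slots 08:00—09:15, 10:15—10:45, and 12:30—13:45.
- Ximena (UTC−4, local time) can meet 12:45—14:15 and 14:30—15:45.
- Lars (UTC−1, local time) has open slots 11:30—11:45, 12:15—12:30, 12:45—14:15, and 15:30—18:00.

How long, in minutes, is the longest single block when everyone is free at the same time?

0 minutes

Ravi → UTC: 06:15–06:30, 07:00–07:30, 08:15–10:15, 10:30–11:00, 12:45–14:00.
Ines → UTC: 08:30–12:45, 15:15–16:15.
Elena → UTC: 05:00–06:15, 07:15–07:45, 09:30–10:45.
Ximena → UTC: 16:45–18:15, 18:30–19:45.
Lars → UTC: 12:30–12:45, 13:15–13:30, 13:45–15:15, 16:30–19:00.
Ravi ∩ Ines: 08:30–10:15, 10:30–11:00.
Ravi ∩ Ines ∩ Elena: 09:30–10:15, 10:30–10:45.
Ravi ∩ Ines ∩ Elena ∩ Ximena: (none).
Ravi ∩ Ines ∩ Elena ∩ Ximena ∩ Lars: (none).
No common window.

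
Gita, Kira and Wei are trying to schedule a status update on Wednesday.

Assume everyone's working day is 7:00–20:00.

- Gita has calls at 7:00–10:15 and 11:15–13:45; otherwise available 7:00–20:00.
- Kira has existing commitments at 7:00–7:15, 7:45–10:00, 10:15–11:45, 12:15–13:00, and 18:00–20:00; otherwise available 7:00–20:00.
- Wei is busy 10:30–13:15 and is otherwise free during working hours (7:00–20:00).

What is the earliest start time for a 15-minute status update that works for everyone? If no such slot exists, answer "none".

13:45

Gita free within 07:00–20:00: 10:15–11:15, 13:45–20:00.
Kira free within 07:00–20:00: 07:15–07:45, 10:00–10:15, 11:45–12:15, 13:00–18:00.
Wei free within 07:00–20:00: 07:00–10:30, 13:15–20:00.
Gita ∩ Kira: 13:45–18:00.
Gita ∩ Kira ∩ Wei: 13:45–18:00.
Windows ≥ 15 min: 13:45–18:00.
Earliest such window starts at 13:45.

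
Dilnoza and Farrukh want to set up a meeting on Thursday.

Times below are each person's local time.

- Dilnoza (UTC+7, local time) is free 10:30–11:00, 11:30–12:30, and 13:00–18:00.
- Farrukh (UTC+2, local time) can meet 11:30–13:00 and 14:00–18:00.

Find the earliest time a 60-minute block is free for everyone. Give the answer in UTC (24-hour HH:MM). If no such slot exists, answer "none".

Dilnoza → UTC: 03:30–04:00, 04:30–05:30, 06:00–11:00.
Farrukh → UTC: 09:30–11:00, 12:00–16:00.
Dilnoza ∩ Farrukh: 09:30–11:00.
Windows ≥ 60 min: 09:30–11:00.
Earliest such window starts at 09:30.

09:30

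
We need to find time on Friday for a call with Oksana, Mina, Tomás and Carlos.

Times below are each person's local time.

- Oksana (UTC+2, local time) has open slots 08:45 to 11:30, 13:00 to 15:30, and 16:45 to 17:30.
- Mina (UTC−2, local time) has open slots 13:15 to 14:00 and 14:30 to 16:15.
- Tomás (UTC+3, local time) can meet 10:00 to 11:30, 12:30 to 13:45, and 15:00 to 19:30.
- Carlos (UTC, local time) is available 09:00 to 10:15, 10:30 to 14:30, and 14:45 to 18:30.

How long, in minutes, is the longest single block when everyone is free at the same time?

Oksana → UTC: 06:45–09:30, 11:00–13:30, 14:45–15:30.
Mina → UTC: 15:15–16:00, 16:30–18:15.
Tomás → UTC: 07:00–08:30, 09:30–10:45, 12:00–16:30.
Carlos → UTC: 09:00–10:15, 10:30–14:30, 14:45–18:30.
Oksana ∩ Mina: 15:15–15:30.
Oksana ∩ Mina ∩ Tomás: 15:15–15:30.
Oksana ∩ Mina ∩ Tomás ∩ Carlos: 15:15–15:30.
Single common window of 15 minutes.

15 minutes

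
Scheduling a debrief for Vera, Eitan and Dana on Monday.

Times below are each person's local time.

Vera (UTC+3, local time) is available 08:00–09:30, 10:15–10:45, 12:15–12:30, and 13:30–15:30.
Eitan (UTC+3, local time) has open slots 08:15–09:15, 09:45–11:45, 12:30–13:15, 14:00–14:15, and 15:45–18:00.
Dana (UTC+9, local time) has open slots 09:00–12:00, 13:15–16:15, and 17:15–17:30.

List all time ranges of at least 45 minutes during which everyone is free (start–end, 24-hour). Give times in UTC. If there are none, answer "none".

Vera → UTC: 05:00–06:30, 07:15–07:45, 09:15–09:30, 10:30–12:30.
Eitan → UTC: 05:15–06:15, 06:45–08:45, 09:30–10:15, 11:00–11:15, 12:45–15:00.
Dana → UTC: 00:00–03:00, 04:15–07:15, 08:15–08:30.
Vera ∩ Eitan: 05:15–06:15, 07:15–07:45, 11:00–11:15.
Vera ∩ Eitan ∩ Dana: 05:15–06:15.
Windows ≥ 45 min: 05:15–06:15.

05:15–06:15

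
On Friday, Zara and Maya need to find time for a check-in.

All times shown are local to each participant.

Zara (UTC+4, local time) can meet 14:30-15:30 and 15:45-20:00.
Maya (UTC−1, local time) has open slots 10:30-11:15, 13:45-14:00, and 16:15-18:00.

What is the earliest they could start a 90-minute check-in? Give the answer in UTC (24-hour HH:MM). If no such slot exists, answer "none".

Zara → UTC: 10:30–11:30, 11:45–16:00.
Maya → UTC: 11:30–12:15, 14:45–15:00, 17:15–19:00.
Zara ∩ Maya: 11:45–12:15, 14:45–15:00.
Windows ≥ 90 min: (none).

none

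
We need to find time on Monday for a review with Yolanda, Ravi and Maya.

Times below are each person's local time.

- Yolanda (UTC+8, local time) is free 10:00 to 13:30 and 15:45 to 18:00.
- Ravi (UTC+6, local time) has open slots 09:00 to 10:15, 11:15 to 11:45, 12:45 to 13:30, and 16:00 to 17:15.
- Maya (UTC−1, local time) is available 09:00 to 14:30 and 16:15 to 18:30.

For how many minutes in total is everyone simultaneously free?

0 minutes

Yolanda → UTC: 02:00–05:30, 07:45–10:00.
Ravi → UTC: 03:00–04:15, 05:15–05:45, 06:45–07:30, 10:00–11:15.
Maya → UTC: 10:00–15:30, 17:15–19:30.
Yolanda ∩ Ravi: 03:00–04:15, 05:15–05:30.
Yolanda ∩ Ravi ∩ Maya: (none).
Total common minutes: 0.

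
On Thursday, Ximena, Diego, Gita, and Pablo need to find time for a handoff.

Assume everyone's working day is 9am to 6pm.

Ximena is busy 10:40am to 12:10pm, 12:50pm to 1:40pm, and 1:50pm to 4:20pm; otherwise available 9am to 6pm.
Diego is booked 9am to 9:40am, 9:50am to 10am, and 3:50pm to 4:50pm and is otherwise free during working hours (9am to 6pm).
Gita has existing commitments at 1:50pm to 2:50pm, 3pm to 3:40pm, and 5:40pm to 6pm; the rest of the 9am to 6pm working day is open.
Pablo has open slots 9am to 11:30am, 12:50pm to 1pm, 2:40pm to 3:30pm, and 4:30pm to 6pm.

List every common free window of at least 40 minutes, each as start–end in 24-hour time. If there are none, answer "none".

10:00–10:40, 16:50–17:40

Ximena free within 09:00–18:00: 09:00–10:40, 12:10–12:50, 13:40–13:50, 16:20–18:00.
Diego free within 09:00–18:00: 09:40–09:50, 10:00–15:50, 16:50–18:00.
Gita free within 09:00–18:00: 09:00–13:50, 14:50–15:00, 15:40–17:40.
Ximena ∩ Diego: 09:40–09:50, 10:00–10:40, 12:10–12:50, 13:40–13:50, 16:50–18:00.
Ximena ∩ Diego ∩ Gita: 09:40–09:50, 10:00–10:40, 12:10–12:50, 13:40–13:50, 16:50–17:40.
Ximena ∩ Diego ∩ Gita ∩ Pablo: 09:40–09:50, 10:00–10:40, 16:50–17:40.
Windows ≥ 40 min: 10:00–10:40, 16:50–17:40.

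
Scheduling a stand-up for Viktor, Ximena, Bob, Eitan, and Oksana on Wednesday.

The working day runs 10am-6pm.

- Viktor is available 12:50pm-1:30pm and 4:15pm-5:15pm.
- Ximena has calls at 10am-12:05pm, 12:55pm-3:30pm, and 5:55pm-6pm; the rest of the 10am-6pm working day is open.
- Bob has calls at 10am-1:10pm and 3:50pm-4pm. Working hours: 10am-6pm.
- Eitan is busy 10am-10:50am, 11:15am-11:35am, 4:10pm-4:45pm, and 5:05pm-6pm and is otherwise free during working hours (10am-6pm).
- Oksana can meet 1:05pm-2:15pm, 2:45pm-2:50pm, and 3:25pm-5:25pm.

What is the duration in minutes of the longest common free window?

20 minutes

Ximena free within 10:00–18:00: 12:05–12:55, 15:30–17:55.
Bob free within 10:00–18:00: 13:10–15:50, 16:00–18:00.
Eitan free within 10:00–18:00: 10:50–11:15, 11:35–16:10, 16:45–17:05.
Viktor ∩ Ximena: 12:50–12:55, 16:15–17:15.
Viktor ∩ Ximena ∩ Bob: 16:15–17:15.
Viktor ∩ Ximena ∩ Bob ∩ Eitan: 16:45–17:05.
Viktor ∩ Ximena ∩ Bob ∩ Eitan ∩ Oksana: 16:45–17:05.
Single common window of 20 minutes.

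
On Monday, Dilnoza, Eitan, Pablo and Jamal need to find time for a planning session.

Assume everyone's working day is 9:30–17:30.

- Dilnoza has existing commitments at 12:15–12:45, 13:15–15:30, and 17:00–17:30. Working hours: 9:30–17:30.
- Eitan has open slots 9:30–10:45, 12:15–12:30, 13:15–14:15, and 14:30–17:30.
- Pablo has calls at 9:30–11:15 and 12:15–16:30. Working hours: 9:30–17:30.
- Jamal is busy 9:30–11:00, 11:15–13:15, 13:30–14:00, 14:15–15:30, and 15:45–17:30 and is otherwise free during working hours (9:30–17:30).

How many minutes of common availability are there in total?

Dilnoza free within 09:30–17:30: 09:30–12:15, 12:45–13:15, 15:30–17:00.
Pablo free within 09:30–17:30: 11:15–12:15, 16:30–17:30.
Jamal free within 09:30–17:30: 11:00–11:15, 13:15–13:30, 14:00–14:15, 15:30–15:45.
Dilnoza ∩ Eitan: 09:30–10:45, 15:30–17:00.
Dilnoza ∩ Eitan ∩ Pablo: 16:30–17:00.
Dilnoza ∩ Eitan ∩ Pablo ∩ Jamal: (none).
Total common minutes: 0.

0 minutes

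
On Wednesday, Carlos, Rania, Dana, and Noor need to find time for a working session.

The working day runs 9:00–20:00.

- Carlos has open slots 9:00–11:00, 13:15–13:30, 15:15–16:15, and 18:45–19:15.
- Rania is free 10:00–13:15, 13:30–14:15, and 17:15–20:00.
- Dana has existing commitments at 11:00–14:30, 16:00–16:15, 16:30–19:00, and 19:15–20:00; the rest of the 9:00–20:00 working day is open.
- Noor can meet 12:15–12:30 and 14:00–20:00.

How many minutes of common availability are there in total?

15 minutes

Dana free within 09:00–20:00: 09:00–11:00, 14:30–16:00, 16:15–16:30, 19:00–19:15.
Carlos ∩ Rania: 10:00–11:00, 18:45–19:15.
Carlos ∩ Rania ∩ Dana: 10:00–11:00, 19:00–19:15.
Carlos ∩ Rania ∩ Dana ∩ Noor: 19:00–19:15.
Total common minutes: 15.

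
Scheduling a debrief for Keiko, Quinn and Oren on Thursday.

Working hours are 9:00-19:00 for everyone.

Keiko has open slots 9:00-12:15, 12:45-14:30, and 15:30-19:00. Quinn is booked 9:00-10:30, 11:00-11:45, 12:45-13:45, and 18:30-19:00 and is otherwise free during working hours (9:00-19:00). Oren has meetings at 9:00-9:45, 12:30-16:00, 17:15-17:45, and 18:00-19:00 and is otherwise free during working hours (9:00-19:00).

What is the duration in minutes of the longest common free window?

75 minutes

Quinn free within 09:00–19:00: 10:30–11:00, 11:45–12:45, 13:45–18:30.
Oren free within 09:00–19:00: 09:45–12:30, 16:00–17:15, 17:45–18:00.
Keiko ∩ Quinn: 10:30–11:00, 11:45–12:15, 13:45–14:30, 15:30–18:30.
Keiko ∩ Quinn ∩ Oren: 10:30–11:00, 11:45–12:15, 16:00–17:15, 17:45–18:00.
Common window lengths: 30, 30, 75, 15 min; longest is 75.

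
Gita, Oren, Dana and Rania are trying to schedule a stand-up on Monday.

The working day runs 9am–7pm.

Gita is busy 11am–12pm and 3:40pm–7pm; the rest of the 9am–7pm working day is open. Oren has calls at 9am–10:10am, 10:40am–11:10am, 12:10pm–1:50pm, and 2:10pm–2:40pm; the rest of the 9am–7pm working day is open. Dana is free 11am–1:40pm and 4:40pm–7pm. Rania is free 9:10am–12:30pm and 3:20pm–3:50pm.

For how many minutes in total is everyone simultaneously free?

Gita free within 09:00–19:00: 09:00–11:00, 12:00–15:40.
Oren free within 09:00–19:00: 10:10–10:40, 11:10–12:10, 13:50–14:10, 14:40–19:00.
Gita ∩ Oren: 10:10–10:40, 12:00–12:10, 13:50–14:10, 14:40–15:40.
Gita ∩ Oren ∩ Dana: 12:00–12:10.
Gita ∩ Oren ∩ Dana ∩ Rania: 12:00–12:10.
Total common minutes: 10.

10 minutes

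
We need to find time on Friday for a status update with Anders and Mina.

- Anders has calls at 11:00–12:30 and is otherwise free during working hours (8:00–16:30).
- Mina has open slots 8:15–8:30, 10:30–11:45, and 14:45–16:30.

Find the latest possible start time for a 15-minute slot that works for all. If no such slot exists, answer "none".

Anders free within 08:00–16:30: 08:00–11:00, 12:30–16:30.
Anders ∩ Mina: 08:15–08:30, 10:30–11:00, 14:45–16:30.
Windows ≥ 15 min: 08:15–08:30, 10:30–11:00, 14:45–16:30.
Latest start in the last window 14:45–16:30 is 16:30 − 15 min = 16:15.

16:15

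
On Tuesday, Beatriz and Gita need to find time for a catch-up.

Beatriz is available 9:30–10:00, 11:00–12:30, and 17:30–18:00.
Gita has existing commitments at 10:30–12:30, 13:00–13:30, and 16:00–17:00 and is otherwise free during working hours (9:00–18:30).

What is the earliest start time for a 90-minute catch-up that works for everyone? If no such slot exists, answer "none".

none

Gita free within 09:00–18:30: 09:00–10:30, 12:30–13:00, 13:30–16:00, 17:00–18:30.
Beatriz ∩ Gita: 09:30–10:00, 17:30–18:00.
Windows ≥ 90 min: (none).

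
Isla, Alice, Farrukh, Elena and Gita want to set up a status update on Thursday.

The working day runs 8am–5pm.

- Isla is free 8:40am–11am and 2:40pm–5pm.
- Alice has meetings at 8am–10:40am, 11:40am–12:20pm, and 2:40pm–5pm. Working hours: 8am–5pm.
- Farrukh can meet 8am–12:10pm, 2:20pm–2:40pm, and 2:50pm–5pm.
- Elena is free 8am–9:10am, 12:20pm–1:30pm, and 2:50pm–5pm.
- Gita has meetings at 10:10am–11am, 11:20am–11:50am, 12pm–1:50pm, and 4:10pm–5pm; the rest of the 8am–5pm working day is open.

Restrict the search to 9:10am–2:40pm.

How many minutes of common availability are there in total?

Alice free within 08:00–17:00: 10:40–11:40, 12:20–14:40.
Gita free within 08:00–17:00: 08:00–10:10, 11:00–11:20, 11:50–12:00, 13:50–16:10.
Isla ∩ Alice: 10:40–11:00.
Isla ∩ Alice ∩ Farrukh: 10:40–11:00.
Isla ∩ Alice ∩ Farrukh ∩ Elena: (none).
Isla ∩ Alice ∩ Farrukh ∩ Elena ∩ Gita: (none).
Restricted to 09:10–14:40: (none).
Total common minutes: 0.

0 minutes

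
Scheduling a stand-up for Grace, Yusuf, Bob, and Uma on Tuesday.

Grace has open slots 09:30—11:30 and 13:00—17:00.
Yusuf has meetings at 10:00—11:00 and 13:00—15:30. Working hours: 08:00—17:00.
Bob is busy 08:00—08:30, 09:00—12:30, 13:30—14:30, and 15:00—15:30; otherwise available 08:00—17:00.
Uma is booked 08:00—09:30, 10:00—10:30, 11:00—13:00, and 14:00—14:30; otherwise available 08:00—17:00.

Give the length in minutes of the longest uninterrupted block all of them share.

Yusuf free within 08:00–17:00: 08:00–10:00, 11:00–13:00, 15:30–17:00.
Bob free within 08:00–17:00: 08:30–09:00, 12:30–13:30, 14:30–15:00, 15:30–17:00.
Uma free within 08:00–17:00: 09:30–10:00, 10:30–11:00, 13:00–14:00, 14:30–17:00.
Grace ∩ Yusuf: 09:30–10:00, 11:00–11:30, 15:30–17:00.
Grace ∩ Yusuf ∩ Bob: 15:30–17:00.
Grace ∩ Yusuf ∩ Bob ∩ Uma: 15:30–17:00.
Single common window of 90 minutes.

90 minutes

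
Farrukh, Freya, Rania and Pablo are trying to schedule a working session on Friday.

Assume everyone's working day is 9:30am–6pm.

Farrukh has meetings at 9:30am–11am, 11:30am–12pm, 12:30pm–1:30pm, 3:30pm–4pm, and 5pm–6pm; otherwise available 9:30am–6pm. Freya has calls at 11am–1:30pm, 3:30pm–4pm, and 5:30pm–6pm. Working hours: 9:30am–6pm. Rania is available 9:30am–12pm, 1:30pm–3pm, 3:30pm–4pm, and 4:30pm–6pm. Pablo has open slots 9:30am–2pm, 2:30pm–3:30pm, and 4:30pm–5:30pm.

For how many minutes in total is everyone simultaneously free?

90 minutes

Farrukh free within 09:30–18:00: 11:00–11:30, 12:00–12:30, 13:30–15:30, 16:00–17:00.
Freya free within 09:30–18:00: 09:30–11:00, 13:30–15:30, 16:00–17:30.
Farrukh ∩ Freya: 13:30–15:30, 16:00–17:00.
Farrukh ∩ Freya ∩ Rania: 13:30–15:00, 16:30–17:00.
Farrukh ∩ Freya ∩ Rania ∩ Pablo: 13:30–14:00, 14:30–15:00, 16:30–17:00.
Total common minutes: 30 + 30 + 30 = 90.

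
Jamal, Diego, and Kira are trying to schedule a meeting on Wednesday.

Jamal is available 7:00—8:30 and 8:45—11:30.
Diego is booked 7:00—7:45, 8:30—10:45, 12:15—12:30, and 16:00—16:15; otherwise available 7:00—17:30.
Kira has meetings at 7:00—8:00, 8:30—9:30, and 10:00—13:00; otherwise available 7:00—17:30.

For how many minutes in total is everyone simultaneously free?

Diego free within 07:00–17:30: 07:45–08:30, 10:45–12:15, 12:30–16:00, 16:15–17:30.
Kira free within 07:00–17:30: 08:00–08:30, 09:30–10:00, 13:00–17:30.
Jamal ∩ Diego: 07:45–08:30, 10:45–11:30.
Jamal ∩ Diego ∩ Kira: 08:00–08:30.
Total common minutes: 30.

30 minutes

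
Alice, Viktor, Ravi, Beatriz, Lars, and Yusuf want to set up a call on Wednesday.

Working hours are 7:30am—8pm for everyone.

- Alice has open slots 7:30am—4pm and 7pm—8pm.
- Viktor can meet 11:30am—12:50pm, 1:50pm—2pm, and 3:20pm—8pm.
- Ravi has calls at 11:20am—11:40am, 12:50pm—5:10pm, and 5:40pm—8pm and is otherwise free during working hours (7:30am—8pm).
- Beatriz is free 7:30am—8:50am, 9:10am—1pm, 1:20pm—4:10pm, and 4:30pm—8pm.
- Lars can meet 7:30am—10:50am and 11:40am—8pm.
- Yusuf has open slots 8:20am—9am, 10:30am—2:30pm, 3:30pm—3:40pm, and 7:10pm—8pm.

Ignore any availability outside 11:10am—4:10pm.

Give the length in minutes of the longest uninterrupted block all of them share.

70 minutes

Ravi free within 07:30–20:00: 07:30–11:20, 11:40–12:50, 17:10–17:40.
Alice ∩ Viktor: 11:30–12:50, 13:50–14:00, 15:20–16:00, 19:00–20:00.
Alice ∩ Viktor ∩ Ravi: 11:40–12:50.
Alice ∩ Viktor ∩ Ravi ∩ Beatriz: 11:40–12:50.
Alice ∩ Viktor ∩ Ravi ∩ Beatriz ∩ Lars: 11:40–12:50.
Alice ∩ Viktor ∩ Ravi ∩ Beatriz ∩ Lars ∩ Yusuf: 11:40–12:50.
Restricted to 11:10–16:10: 11:40–12:50.
Single common window of 70 minutes.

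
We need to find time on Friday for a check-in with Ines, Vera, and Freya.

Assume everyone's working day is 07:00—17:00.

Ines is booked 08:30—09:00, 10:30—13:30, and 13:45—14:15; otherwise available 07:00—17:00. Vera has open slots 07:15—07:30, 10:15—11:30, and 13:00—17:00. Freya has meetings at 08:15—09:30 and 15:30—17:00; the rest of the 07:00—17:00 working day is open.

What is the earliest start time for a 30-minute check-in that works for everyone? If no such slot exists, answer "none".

14:15

Ines free within 07:00–17:00: 07:00–08:30, 09:00–10:30, 13:30–13:45, 14:15–17:00.
Freya free within 07:00–17:00: 07:00–08:15, 09:30–15:30.
Ines ∩ Vera: 07:15–07:30, 10:15–10:30, 13:30–13:45, 14:15–17:00.
Ines ∩ Vera ∩ Freya: 07:15–07:30, 10:15–10:30, 13:30–13:45, 14:15–15:30.
Windows ≥ 30 min: 14:15–15:30.
Earliest such window starts at 14:15.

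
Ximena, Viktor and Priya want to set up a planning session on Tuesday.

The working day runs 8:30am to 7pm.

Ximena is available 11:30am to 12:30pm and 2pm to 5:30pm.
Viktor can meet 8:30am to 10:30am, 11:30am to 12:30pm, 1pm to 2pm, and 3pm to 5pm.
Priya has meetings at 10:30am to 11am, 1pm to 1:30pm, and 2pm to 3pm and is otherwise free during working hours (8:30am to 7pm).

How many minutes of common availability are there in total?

Priya free within 08:30–19:00: 08:30–10:30, 11:00–13:00, 13:30–14:00, 15:00–19:00.
Ximena ∩ Viktor: 11:30–12:30, 15:00–17:00.
Ximena ∩ Viktor ∩ Priya: 11:30–12:30, 15:00–17:00.
Total common minutes: 60 + 120 = 180.

180 minutes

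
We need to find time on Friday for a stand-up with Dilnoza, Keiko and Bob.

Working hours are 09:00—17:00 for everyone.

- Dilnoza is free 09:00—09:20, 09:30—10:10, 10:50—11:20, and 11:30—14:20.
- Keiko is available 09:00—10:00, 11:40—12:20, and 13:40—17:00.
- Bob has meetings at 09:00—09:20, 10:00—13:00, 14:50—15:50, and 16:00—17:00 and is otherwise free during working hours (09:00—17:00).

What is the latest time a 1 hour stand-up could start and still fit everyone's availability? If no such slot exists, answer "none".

none

Bob free within 09:00–17:00: 09:20–10:00, 13:00–14:50, 15:50–16:00.
Dilnoza ∩ Keiko: 09:00–09:20, 09:30–10:00, 11:40–12:20, 13:40–14:20.
Dilnoza ∩ Keiko ∩ Bob: 09:30–10:00, 13:40–14:20.
Windows ≥ 60 min: (none).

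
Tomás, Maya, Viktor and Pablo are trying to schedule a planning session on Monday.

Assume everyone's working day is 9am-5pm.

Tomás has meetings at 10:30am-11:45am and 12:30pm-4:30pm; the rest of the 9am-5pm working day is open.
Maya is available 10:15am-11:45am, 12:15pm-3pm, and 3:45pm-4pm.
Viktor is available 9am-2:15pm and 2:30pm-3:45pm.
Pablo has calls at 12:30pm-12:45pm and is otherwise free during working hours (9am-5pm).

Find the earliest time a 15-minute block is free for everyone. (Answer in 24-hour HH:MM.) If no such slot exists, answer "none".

10:15

Tomás free within 09:00–17:00: 09:00–10:30, 11:45–12:30, 16:30–17:00.
Pablo free within 09:00–17:00: 09:00–12:30, 12:45–17:00.
Tomás ∩ Maya: 10:15–10:30, 12:15–12:30.
Tomás ∩ Maya ∩ Viktor: 10:15–10:30, 12:15–12:30.
Tomás ∩ Maya ∩ Viktor ∩ Pablo: 10:15–10:30, 12:15–12:30.
Windows ≥ 15 min: 10:15–10:30, 12:15–12:30.
Earliest such window starts at 10:15.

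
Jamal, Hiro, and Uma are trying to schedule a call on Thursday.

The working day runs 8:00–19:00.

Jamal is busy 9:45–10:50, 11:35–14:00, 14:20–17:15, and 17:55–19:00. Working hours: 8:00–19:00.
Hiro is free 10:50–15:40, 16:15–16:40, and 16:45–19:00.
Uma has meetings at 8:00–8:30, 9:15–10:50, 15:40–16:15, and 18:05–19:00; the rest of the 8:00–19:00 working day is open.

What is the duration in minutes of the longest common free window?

Jamal free within 08:00–19:00: 08:00–09:45, 10:50–11:35, 14:00–14:20, 17:15–17:55.
Uma free within 08:00–19:00: 08:30–09:15, 10:50–15:40, 16:15–18:05.
Jamal ∩ Hiro: 10:50–11:35, 14:00–14:20, 17:15–17:55.
Jamal ∩ Hiro ∩ Uma: 10:50–11:35, 14:00–14:20, 17:15–17:55.
Common window lengths: 45, 20, 40 min; longest is 45.

45 minutes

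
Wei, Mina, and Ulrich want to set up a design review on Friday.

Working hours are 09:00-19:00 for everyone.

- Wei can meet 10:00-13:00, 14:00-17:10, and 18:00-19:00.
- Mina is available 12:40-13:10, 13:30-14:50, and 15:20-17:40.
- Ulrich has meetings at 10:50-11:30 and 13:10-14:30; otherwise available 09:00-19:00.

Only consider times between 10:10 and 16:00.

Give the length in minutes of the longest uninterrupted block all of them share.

40 minutes

Ulrich free within 09:00–19:00: 09:00–10:50, 11:30–13:10, 14:30–19:00.
Wei ∩ Mina: 12:40–13:00, 14:00–14:50, 15:20–17:10.
Wei ∩ Mina ∩ Ulrich: 12:40–13:00, 14:30–14:50, 15:20–17:10.
Restricted to 10:10–16:00: 12:40–13:00, 14:30–14:50, 15:20–16:00.
Common window lengths: 20, 20, 40 min; longest is 40.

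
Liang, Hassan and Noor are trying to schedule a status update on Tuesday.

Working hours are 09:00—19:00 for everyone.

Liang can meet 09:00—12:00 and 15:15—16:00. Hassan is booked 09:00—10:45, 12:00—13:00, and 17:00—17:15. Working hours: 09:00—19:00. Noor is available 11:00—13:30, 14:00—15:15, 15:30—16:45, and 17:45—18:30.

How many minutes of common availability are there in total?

90 minutes

Hassan free within 09:00–19:00: 10:45–12:00, 13:00–17:00, 17:15–19:00.
Liang ∩ Hassan: 10:45–12:00, 15:15–16:00.
Liang ∩ Hassan ∩ Noor: 11:00–12:00, 15:30–16:00.
Total common minutes: 60 + 30 = 90.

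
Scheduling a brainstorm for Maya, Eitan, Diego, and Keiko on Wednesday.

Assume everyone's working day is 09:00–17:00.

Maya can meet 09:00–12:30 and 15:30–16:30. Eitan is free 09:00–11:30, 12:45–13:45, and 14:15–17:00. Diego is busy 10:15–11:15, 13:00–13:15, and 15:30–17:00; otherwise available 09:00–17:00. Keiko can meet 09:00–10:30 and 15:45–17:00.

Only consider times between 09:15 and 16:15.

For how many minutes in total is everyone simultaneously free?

60 minutes

Diego free within 09:00–17:00: 09:00–10:15, 11:15–13:00, 13:15–15:30.
Maya ∩ Eitan: 09:00–11:30, 15:30–16:30.
Maya ∩ Eitan ∩ Diego: 09:00–10:15, 11:15–11:30.
Maya ∩ Eitan ∩ Diego ∩ Keiko: 09:00–10:15.
Restricted to 09:15–16:15: 09:15–10:15.
Total common minutes: 60.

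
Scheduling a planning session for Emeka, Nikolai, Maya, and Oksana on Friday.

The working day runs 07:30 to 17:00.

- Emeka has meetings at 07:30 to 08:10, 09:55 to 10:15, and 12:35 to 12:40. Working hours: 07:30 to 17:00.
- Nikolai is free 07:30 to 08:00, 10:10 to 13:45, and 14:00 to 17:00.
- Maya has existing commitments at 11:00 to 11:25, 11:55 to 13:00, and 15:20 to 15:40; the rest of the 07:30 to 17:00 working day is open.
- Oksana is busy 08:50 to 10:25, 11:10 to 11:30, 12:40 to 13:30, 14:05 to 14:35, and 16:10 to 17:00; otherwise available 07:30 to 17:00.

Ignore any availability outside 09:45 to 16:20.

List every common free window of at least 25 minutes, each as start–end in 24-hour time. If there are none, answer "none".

Emeka free within 07:30–17:00: 08:10–09:55, 10:15–12:35, 12:40–17:00.
Maya free within 07:30–17:00: 07:30–11:00, 11:25–11:55, 13:00–15:20, 15:40–17:00.
Oksana free within 07:30–17:00: 07:30–08:50, 10:25–11:10, 11:30–12:40, 13:30–14:05, 14:35–16:10.
Emeka ∩ Nikolai: 10:15–12:35, 12:40–13:45, 14:00–17:00.
Emeka ∩ Nikolai ∩ Maya: 10:15–11:00, 11:25–11:55, 13:00–13:45, 14:00–15:20, 15:40–17:00.
Emeka ∩ Nikolai ∩ Maya ∩ Oksana: 10:25–11:00, 11:30–11:55, 13:30–13:45, 14:00–14:05, 14:35–15:20, 15:40–16:10.
Restricted to 09:45–16:20: 10:25–11:00, 11:30–11:55, 13:30–13:45, 14:00–14:05, 14:35–15:20, 15:40–16:10.
Windows ≥ 25 min: 10:25–11:00, 11:30–11:55, 14:35–15:20, 15:40–16:10.

10:25–11:00, 11:30–11:55, 14:35–15:20, 15:40–16:10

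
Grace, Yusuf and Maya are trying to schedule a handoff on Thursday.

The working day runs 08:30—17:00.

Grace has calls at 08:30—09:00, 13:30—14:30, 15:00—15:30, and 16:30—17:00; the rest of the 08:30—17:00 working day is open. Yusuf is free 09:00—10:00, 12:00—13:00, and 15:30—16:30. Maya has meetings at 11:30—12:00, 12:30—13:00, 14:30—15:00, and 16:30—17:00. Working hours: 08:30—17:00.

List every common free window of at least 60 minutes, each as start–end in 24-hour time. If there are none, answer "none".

Grace free within 08:30–17:00: 09:00–13:30, 14:30–15:00, 15:30–16:30.
Maya free within 08:30–17:00: 08:30–11:30, 12:00–12:30, 13:00–14:30, 15:00–16:30.
Grace ∩ Yusuf: 09:00–10:00, 12:00–13:00, 15:30–16:30.
Grace ∩ Yusuf ∩ Maya: 09:00–10:00, 12:00–12:30, 15:30–16:30.
Windows ≥ 60 min: 09:00–10:00, 15:30–16:30.

09:00–10:00, 15:30–16:30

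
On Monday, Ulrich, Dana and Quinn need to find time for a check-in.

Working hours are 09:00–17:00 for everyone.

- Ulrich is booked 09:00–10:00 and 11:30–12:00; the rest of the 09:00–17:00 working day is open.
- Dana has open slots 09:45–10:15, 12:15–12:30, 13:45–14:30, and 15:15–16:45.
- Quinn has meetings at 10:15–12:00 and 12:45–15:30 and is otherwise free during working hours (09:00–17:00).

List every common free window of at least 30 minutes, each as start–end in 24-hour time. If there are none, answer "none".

15:30–16:45

Ulrich free within 09:00–17:00: 10:00–11:30, 12:00–17:00.
Quinn free within 09:00–17:00: 09:00–10:15, 12:00–12:45, 15:30–17:00.
Ulrich ∩ Dana: 10:00–10:15, 12:15–12:30, 13:45–14:30, 15:15–16:45.
Ulrich ∩ Dana ∩ Quinn: 10:00–10:15, 12:15–12:30, 15:30–16:45.
Windows ≥ 30 min: 15:30–16:45.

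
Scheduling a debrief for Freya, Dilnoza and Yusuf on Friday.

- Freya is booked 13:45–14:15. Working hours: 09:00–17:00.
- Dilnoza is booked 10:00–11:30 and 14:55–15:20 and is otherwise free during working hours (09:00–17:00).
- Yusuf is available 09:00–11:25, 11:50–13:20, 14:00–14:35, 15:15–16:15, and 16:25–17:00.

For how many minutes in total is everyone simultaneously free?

Freya free within 09:00–17:00: 09:00–13:45, 14:15–17:00.
Dilnoza free within 09:00–17:00: 09:00–10:00, 11:30–14:55, 15:20–17:00.
Freya ∩ Dilnoza: 09:00–10:00, 11:30–13:45, 14:15–14:55, 15:20–17:00.
Freya ∩ Dilnoza ∩ Yusuf: 09:00–10:00, 11:50–13:20, 14:15–14:35, 15:20–16:15, 16:25–17:00.
Total common minutes: 60 + 90 + 20 + 55 + 35 = 260.

260 minutes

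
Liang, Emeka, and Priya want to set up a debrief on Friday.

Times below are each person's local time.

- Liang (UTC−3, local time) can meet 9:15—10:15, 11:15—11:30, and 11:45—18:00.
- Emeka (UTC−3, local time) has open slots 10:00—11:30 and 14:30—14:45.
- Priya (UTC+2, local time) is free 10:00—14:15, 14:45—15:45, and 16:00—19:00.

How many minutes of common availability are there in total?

Liang → UTC: 12:15–13:15, 14:15–14:30, 14:45–21:00.
Emeka → UTC: 13:00–14:30, 17:30–17:45.
Priya → UTC: 08:00–12:15, 12:45–13:45, 14:00–17:00.
Liang ∩ Emeka: 13:00–13:15, 14:15–14:30, 17:30–17:45.
Liang ∩ Emeka ∩ Priya: 13:00–13:15, 14:15–14:30.
Total common minutes: 15 + 15 = 30.

30 minutes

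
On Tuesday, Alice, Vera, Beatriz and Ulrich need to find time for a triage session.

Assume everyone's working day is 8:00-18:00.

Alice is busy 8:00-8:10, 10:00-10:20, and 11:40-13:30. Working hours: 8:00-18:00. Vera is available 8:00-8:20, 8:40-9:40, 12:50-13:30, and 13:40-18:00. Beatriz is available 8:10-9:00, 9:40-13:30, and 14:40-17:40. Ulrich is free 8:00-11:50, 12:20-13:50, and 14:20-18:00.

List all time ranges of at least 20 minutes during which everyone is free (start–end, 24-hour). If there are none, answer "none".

Alice free within 08:00–18:00: 08:10–10:00, 10:20–11:40, 13:30–18:00.
Alice ∩ Vera: 08:10–08:20, 08:40–09:40, 13:40–18:00.
Alice ∩ Vera ∩ Beatriz: 08:10–08:20, 08:40–09:00, 14:40–17:40.
Alice ∩ Vera ∩ Beatriz ∩ Ulrich: 08:10–08:20, 08:40–09:00, 14:40–17:40.
Windows ≥ 20 min: 08:40–09:00, 14:40–17:40.

08:40–09:00, 14:40–17:40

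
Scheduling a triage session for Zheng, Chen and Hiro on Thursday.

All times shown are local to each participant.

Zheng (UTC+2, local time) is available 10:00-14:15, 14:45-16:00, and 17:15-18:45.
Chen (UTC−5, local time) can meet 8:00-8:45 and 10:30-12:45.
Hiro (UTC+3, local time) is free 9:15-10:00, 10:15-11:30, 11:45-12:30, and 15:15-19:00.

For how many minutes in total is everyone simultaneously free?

75 minutes

Zheng → UTC: 08:00–12:15, 12:45–14:00, 15:15–16:45.
Chen → UTC: 13:00–13:45, 15:30–17:45.
Hiro → UTC: 06:15–07:00, 07:15–08:30, 08:45–09:30, 12:15–16:00.
Zheng ∩ Chen: 13:00–13:45, 15:30–16:45.
Zheng ∩ Chen ∩ Hiro: 13:00–13:45, 15:30–16:00.
Total common minutes: 45 + 30 = 75.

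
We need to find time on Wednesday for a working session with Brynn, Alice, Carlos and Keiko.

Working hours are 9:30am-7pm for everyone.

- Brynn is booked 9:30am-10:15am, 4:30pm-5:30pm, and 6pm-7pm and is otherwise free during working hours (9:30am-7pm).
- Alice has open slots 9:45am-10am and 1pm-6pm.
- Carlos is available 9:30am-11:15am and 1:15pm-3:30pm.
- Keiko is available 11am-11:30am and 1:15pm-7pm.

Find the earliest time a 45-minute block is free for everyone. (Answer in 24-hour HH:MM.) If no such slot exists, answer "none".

Brynn free within 09:30–19:00: 10:15–16:30, 17:30–18:00.
Brynn ∩ Alice: 13:00–16:30, 17:30–18:00.
Brynn ∩ Alice ∩ Carlos: 13:15–15:30.
Brynn ∩ Alice ∩ Carlos ∩ Keiko: 13:15–15:30.
Windows ≥ 45 min: 13:15–15:30.
Earliest such window starts at 13:15.

13:15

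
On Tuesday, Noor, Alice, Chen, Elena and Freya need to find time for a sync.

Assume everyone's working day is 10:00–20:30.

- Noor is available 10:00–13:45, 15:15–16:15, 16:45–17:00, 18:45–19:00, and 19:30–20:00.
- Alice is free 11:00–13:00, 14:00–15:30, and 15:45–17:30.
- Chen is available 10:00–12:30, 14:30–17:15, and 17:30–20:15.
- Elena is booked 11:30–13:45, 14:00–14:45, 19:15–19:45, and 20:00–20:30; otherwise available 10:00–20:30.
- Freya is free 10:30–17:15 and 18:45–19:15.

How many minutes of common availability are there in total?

Elena free within 10:00–20:30: 10:00–11:30, 13:45–14:00, 14:45–19:15, 19:45–20:00.
Noor ∩ Alice: 11:00–13:00, 15:15–15:30, 15:45–16:15, 16:45–17:00.
Noor ∩ Alice ∩ Chen: 11:00–12:30, 15:15–15:30, 15:45–16:15, 16:45–17:00.
Noor ∩ Alice ∩ Chen ∩ Elena: 11:00–11:30, 15:15–15:30, 15:45–16:15, 16:45–17:00.
Noor ∩ Alice ∩ Chen ∩ Elena ∩ Freya: 11:00–11:30, 15:15–15:30, 15:45–16:15, 16:45–17:00.
Total common minutes: 30 + 15 + 30 + 15 = 90.

90 minutes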